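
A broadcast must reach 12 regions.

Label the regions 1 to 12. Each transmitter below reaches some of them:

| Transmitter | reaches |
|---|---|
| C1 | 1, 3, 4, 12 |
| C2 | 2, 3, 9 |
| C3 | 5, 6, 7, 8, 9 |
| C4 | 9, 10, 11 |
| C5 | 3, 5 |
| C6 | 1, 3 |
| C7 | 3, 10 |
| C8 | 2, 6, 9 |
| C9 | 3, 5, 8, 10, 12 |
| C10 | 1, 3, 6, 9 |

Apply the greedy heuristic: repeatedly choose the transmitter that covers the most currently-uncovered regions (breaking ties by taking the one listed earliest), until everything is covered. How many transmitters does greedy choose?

Greedy: pick C3 (covers 5 new) → pick C1 (covers 4 new) → pick C4 (covers 2 new) → pick C2 (covers 1 new). Total picks: 4.

4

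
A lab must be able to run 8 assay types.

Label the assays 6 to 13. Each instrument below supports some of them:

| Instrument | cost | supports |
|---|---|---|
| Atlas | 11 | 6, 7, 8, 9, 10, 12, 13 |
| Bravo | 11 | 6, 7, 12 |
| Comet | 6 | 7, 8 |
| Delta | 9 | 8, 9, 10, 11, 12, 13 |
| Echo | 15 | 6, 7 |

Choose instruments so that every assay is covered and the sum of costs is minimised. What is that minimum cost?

20

Atlas, Delta together cover every assay (Atlas ∪ Delta = {6, 7, 8, 9, 10, 11, 12, 13}); total cost 11 + 9 = 20.
No covering selection has total cost below 20.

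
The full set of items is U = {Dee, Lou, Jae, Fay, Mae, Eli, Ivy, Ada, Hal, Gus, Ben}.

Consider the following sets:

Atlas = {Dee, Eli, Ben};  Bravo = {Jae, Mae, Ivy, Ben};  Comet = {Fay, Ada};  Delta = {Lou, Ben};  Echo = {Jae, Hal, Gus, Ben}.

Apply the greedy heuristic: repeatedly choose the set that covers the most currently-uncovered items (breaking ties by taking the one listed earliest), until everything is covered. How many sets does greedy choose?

5

Greedy: pick Bravo (covers 4 new) → pick Atlas (covers 2 new) → pick Comet (covers 2 new) → pick Echo (covers 2 new) → pick Delta (covers 1 new). Total picks: 5.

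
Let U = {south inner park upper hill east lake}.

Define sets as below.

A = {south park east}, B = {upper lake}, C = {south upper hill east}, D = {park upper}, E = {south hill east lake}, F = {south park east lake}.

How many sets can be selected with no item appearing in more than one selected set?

2

A, B are pairwise disjoint (A={south,park,east}; B={upper,lake}).
Every remaining set overlaps one of these, and no 3 of the listed sets are pairwise disjoint, so 2 is the maximum.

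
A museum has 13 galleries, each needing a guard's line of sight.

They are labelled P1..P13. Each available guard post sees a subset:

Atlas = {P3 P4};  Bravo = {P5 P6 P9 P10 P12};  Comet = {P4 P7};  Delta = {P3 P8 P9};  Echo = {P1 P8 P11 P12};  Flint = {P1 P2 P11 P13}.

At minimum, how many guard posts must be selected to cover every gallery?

Bravo and Comet and Delta and Flint together: Bravo ∪ Comet ∪ Delta ∪ Flint = {P1, P2, P3, P4, P5, P6, P7, P8, P9, P10, P11, P12, P13} — every gallery is covered.
Only Comet contains P7, so Comet is forced; the remaining 11 galleries need at least 3 more guard posts (each remaining guard post adds at most 5) — so at least 4 guard posts are needed, and 4 is optimal.

4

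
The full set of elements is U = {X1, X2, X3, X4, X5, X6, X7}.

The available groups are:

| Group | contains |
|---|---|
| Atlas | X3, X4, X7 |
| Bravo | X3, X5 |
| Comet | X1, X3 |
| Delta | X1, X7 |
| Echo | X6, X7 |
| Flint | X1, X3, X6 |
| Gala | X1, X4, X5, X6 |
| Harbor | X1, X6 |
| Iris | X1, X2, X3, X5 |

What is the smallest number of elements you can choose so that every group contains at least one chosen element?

3

Take H = {X1, X3, X6}. Each listed group contains at least one of these, so H is a hitting set of size 3.
No choice of 2 elements meets every group, so 3 is the minimum.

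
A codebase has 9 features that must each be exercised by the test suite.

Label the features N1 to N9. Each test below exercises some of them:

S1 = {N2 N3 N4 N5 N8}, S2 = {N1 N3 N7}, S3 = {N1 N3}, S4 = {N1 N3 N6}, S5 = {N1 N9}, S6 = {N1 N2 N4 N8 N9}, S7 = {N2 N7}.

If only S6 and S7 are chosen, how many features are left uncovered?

Union of S6, S7 = {N1, N2, N4, N7, N8, N9}.
Not covered: N3, N5, N6 — 3 features.

3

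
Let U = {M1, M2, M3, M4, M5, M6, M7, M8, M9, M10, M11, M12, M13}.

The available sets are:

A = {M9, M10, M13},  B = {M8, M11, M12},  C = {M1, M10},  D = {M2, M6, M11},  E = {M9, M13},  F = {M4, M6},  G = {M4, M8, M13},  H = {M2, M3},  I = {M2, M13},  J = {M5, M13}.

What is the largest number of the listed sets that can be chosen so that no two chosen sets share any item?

B, C, E, F, H are pairwise disjoint (B={M8,M11,M12}; C={M1,M10}; E={M9,M13}; F={M4,M6}; H={M2,M3}).
Every remaining set overlaps one of these, and no 6 of the listed sets are pairwise disjoint, so 5 is the maximum.

5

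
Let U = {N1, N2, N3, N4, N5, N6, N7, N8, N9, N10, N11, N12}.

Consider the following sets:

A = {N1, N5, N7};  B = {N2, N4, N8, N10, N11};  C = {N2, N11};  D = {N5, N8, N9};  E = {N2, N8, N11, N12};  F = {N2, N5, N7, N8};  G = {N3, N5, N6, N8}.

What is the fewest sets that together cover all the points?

Take {A, B, D, E, G}. Their union is {N1, N2, N3, N4, N5, N6, N7, N8, N9, N10, N11, N12}, which is all 12 points.
No 4 of the 7 sets cover everything (all 35 combinations miss at least one point), so 5 is optimal.

5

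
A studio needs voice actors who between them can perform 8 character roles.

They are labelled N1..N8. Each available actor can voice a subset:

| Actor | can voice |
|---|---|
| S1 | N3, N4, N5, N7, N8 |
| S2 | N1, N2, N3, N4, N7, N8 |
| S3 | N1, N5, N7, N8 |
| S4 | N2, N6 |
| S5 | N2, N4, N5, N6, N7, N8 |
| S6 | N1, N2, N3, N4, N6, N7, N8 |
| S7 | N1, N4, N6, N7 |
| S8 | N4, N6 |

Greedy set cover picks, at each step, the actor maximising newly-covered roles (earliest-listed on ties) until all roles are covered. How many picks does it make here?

2

Greedy: pick S6 (covers 7 new) → pick S1 (covers 1 new). Total picks: 2.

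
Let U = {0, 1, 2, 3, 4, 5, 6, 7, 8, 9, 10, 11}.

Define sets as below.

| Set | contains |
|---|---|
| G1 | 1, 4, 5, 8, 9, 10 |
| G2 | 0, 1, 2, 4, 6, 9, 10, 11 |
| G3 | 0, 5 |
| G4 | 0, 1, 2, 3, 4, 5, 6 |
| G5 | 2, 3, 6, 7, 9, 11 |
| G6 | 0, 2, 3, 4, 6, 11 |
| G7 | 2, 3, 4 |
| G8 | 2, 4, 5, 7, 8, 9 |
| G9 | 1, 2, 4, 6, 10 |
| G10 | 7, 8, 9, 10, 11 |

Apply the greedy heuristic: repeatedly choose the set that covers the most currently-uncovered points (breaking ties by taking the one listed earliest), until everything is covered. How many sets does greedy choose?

Greedy: pick G2 (covers 8 new) → pick G8 (covers 3 new) → pick G4 (covers 1 new). Total picks: 3.
(The true minimum cover uses only 2 sets, so greedy is not optimal here.)

3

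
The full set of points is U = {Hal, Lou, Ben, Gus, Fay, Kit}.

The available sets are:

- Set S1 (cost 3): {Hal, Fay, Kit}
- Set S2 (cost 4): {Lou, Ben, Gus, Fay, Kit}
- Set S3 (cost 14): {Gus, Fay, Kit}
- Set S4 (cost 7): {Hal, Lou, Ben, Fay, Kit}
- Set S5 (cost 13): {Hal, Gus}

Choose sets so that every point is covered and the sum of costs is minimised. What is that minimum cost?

S1, S2 together cover every point (S1 ∪ S2 = {Hal, Lou, Ben, Gus, Fay, Kit}); total cost 3 + 4 = 7.
No covering selection has total cost below 7.

7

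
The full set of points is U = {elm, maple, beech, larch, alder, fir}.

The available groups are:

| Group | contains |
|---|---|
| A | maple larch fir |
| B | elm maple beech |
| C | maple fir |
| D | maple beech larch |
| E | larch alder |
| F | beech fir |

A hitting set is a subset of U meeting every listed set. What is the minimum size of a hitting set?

Take H = {beech, alder, fir}. Each listed group contains at least one of these, so H is a hitting set of size 3.
No choice of 2 points meets every group, so 3 is the minimum.

3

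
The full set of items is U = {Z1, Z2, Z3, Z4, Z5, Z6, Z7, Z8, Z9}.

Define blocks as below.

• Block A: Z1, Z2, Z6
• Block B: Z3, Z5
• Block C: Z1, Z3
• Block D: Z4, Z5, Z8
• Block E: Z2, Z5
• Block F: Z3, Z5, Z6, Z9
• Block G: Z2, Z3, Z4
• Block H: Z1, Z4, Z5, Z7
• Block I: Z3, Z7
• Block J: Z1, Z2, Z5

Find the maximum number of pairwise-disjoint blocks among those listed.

A, D, I are pairwise disjoint (A={Z1,Z2,Z6}; D={Z4,Z5,Z8}; I={Z3,Z7}).
Every remaining block overlaps one of these, and no 4 of the listed blocks are pairwise disjoint, so 3 is the maximum.

3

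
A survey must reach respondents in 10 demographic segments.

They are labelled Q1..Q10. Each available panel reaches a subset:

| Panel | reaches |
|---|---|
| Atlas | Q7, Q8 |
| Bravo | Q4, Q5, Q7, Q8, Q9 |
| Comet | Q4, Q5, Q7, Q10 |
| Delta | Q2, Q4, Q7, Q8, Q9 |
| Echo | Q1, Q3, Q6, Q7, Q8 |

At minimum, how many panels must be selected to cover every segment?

Take {Comet, Delta, Echo}. Their union is {Q1, Q2, Q3, Q4, Q5, Q6, Q7, Q8, Q9, Q10}, which is all 10 segments.
Only Echo contains Q1, so Echo is forced; the remaining 5 segments need at least 2 more panels (each remaining panel adds at most 3) — so at least 3 panels are needed, and 3 is optimal.

3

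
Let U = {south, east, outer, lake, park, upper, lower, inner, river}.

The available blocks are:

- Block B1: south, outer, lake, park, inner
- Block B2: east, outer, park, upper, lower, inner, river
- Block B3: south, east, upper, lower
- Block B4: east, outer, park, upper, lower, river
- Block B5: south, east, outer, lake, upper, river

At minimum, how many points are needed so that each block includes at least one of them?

H = {park, upper} meets every block (each contains at least one member of H), and |H| = 2.
No single point lies in every block, so at least 2 are needed and 2 is optimal.

2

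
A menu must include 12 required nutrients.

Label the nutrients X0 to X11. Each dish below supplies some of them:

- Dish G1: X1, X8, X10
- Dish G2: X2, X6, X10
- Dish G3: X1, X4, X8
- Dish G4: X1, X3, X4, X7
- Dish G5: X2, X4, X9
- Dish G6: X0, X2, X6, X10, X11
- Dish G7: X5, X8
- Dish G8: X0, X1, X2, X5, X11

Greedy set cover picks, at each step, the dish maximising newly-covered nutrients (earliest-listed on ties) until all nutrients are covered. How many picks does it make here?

4

Greedy: pick G6 (covers 5 new) → pick G4 (covers 4 new) → pick G7 (covers 2 new) → pick G5 (covers 1 new). Total picks: 4.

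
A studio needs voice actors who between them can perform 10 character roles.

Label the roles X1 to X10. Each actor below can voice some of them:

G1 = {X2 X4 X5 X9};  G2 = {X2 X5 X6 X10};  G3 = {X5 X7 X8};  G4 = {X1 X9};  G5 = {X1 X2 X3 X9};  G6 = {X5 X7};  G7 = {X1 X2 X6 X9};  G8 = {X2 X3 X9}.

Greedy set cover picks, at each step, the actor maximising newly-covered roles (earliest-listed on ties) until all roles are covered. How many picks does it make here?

4

Greedy: pick G1 (covers 4 new) → pick G2 (covers 2 new) → pick G3 (covers 2 new) → pick G5 (covers 2 new). Total picks: 4.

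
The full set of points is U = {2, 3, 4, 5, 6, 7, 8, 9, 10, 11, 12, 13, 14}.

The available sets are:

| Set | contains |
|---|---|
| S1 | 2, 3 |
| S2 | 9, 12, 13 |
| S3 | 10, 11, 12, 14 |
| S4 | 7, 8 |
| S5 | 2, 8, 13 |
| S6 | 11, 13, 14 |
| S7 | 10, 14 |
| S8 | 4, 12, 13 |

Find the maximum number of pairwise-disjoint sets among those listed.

4

S1, S2, S4, S7 are pairwise disjoint (S1={2,3}; S2={9,12,13}; S4={7,8}; S7={10,14}).
Every remaining set overlaps one of these, and no 5 of the listed sets are pairwise disjoint, so 4 is the maximum.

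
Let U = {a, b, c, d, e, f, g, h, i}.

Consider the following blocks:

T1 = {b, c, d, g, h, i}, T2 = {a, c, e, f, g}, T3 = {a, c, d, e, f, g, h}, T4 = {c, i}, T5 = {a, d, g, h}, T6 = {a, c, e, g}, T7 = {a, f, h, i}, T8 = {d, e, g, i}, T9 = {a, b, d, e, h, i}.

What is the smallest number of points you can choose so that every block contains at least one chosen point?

2

Take T = {a, i}. Each listed block contains at least one of these, so T is a hitting set of size 2.
The blocks T4, T5 are pairwise disjoint, so any hitting set needs a separate point for each — at least 2. Hence 2 is optimal.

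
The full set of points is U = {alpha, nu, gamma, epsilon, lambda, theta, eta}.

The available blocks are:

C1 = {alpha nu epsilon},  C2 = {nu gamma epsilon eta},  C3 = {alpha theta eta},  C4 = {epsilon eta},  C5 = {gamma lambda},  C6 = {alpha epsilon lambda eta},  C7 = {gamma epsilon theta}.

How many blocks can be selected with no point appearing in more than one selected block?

2

C1, C5 are pairwise disjoint (C1={alpha,nu,epsilon}; C5={gamma,lambda}).
Every remaining block overlaps one of these, and no 3 of the listed blocks are pairwise disjoint, so 2 is the maximum.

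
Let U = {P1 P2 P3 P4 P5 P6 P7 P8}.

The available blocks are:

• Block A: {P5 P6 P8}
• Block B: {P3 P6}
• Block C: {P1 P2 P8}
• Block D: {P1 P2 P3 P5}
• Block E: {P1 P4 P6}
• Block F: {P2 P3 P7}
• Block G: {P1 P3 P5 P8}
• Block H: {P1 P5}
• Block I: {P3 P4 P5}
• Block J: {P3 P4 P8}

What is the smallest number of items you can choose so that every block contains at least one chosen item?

Take T = {P1, P3, P5}. Each listed block contains at least one of these, so T is a hitting set of size 3.
No choice of 2 items meets every block, so 3 is the minimum.

3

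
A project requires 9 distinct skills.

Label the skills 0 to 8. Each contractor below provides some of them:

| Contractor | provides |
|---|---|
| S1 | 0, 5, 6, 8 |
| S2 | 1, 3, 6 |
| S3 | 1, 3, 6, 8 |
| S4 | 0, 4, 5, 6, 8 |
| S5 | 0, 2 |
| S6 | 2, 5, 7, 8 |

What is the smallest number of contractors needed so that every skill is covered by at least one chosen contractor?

3

Take {S2, S4, S6}. Their union is {0, 1, 2, 3, 4, 5, 6, 7, 8}, which is all 9 skills.
Only S4 contains 4, so S4 is forced; the remaining 4 skills need at least 2 more contractors (each remaining contractor adds at most 2) — so at least 3 contractors are needed, and 3 is optimal.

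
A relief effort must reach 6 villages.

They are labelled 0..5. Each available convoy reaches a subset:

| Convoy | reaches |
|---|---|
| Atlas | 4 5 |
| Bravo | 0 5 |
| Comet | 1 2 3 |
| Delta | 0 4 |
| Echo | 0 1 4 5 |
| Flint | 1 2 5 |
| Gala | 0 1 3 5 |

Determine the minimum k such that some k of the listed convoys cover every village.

2

Take {Comet, Echo}. Their union is {0, 1, 2, 3, 4, 5}, which is all 6 villages.
No single convoy has all 6 villages (the largest, Echo, has 4), so 2 is optimal.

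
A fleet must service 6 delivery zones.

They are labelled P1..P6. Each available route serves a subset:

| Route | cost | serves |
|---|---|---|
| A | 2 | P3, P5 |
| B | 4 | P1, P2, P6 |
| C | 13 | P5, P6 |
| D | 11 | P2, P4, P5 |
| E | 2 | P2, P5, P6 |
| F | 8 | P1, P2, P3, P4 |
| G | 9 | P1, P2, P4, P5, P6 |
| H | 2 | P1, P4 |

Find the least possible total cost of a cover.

A, E, H together cover every zone (A ∪ E ∪ H = {P1, P2, P3, P4, P5, P6}); total cost 2 + 2 + 2 = 6.
No covering selection has total cost below 6.

6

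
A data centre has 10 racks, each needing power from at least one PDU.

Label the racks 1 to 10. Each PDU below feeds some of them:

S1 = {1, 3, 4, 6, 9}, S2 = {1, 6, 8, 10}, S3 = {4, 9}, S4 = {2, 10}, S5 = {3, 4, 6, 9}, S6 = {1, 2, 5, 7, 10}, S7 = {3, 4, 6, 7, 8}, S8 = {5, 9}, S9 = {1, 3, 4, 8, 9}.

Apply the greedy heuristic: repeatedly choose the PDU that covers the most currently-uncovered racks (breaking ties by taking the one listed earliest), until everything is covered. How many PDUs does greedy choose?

3

Greedy: pick S1 (covers 5 new) → pick S6 (covers 4 new) → pick S2 (covers 1 new). Total picks: 3.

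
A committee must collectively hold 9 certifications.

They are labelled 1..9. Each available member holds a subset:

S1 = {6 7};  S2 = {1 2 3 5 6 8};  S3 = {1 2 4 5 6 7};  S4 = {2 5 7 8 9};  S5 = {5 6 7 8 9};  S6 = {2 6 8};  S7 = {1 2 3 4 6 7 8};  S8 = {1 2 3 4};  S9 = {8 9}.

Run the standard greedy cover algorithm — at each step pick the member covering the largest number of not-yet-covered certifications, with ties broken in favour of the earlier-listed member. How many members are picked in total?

Greedy: pick S7 (covers 7 new) → pick S4 (covers 2 new). Total picks: 2.

2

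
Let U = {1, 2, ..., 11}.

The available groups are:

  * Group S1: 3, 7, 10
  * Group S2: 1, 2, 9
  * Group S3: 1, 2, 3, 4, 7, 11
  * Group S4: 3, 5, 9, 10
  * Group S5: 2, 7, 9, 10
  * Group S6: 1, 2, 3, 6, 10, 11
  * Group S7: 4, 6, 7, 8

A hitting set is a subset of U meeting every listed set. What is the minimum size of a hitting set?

3

H = {2, 3, 7} meets every group (each contains at least one member of H), and |H| = 3.
No choice of 2 points meets every group, so 3 is the minimum.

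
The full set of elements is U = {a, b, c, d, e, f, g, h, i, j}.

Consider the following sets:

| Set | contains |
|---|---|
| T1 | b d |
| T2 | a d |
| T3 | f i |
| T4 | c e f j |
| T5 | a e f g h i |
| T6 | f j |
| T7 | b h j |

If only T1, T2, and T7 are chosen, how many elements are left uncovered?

Union of T1, T2, T7 = {a, b, d, h, j}.
Not covered: c, e, f, g, i — 5 elements.

5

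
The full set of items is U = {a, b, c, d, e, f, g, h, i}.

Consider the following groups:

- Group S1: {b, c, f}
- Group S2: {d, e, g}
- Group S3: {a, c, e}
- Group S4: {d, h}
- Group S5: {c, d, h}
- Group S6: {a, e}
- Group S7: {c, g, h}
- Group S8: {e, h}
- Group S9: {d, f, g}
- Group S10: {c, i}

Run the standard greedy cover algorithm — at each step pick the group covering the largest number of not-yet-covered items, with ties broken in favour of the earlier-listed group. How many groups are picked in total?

Greedy: pick S1 (covers 3 new) → pick S2 (covers 3 new) → pick S3 (covers 1 new) → pick S4 (covers 1 new) → pick S10 (covers 1 new). Total picks: 5.

5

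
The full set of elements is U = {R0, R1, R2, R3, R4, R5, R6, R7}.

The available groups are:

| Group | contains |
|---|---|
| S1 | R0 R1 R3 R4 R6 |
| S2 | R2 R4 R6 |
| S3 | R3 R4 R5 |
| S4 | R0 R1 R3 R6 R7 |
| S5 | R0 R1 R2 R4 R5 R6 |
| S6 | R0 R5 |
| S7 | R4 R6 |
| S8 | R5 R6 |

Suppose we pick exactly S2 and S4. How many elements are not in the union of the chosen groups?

Union of S2, S4 = {R0, R1, R2, R3, R4, R6, R7}.
Not covered: R5 — 1 element.

1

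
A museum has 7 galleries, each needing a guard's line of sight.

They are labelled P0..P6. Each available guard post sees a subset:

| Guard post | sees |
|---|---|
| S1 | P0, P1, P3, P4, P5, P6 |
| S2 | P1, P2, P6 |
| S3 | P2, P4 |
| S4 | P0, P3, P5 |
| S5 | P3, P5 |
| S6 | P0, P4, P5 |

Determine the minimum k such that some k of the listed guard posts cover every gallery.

S1 and S2 together: S1 ∪ S2 = {P0, P1, P2, P3, P4, P5, P6} — every gallery is covered.
No single guard post has all 7 galleries (the largest, S1, has 6), so 2 is optimal.

2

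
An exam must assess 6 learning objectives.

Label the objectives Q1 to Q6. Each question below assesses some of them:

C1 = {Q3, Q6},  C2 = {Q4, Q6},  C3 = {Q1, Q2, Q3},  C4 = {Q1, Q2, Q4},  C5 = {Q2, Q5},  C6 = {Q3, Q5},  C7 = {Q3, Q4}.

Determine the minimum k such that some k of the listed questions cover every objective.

3

Take {C2, C3, C6}. Their union is {Q1, Q2, Q3, Q4, Q5, Q6}, which is all 6 objectives.
No 2 of the 7 questions cover everything (all 21 combinations miss at least one objective), so 3 is optimal.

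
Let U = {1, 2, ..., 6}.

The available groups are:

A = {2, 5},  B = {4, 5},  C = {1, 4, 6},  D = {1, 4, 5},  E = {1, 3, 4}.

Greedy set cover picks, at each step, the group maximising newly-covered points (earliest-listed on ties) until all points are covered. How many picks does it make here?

3

Greedy: pick C (covers 3 new) → pick A (covers 2 new) → pick E (covers 1 new). Total picks: 3.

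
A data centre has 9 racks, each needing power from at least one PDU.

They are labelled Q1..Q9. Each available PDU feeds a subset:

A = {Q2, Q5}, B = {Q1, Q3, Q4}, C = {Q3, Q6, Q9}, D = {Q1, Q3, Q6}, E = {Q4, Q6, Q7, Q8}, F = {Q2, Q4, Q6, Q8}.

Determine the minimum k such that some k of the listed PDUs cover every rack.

A and B and C and E together: A ∪ B ∪ C ∪ E = {Q1, Q2, Q3, Q4, Q5, Q6, Q7, Q8, Q9} — every rack is covered.
Only E contains Q7, so E is forced; the remaining 5 racks need at least 3 more PDUs (each remaining PDU adds at most 2) — so at least 4 PDUs are needed, and 4 is optimal.

4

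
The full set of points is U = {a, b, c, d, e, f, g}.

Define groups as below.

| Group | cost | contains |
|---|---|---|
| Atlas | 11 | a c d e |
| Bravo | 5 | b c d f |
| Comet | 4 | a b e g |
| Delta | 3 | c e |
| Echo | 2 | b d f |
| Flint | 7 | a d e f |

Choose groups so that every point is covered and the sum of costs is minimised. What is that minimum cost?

Bravo, Comet together cover every point (Bravo ∪ Comet = {a, b, c, d, e, f, g}); total cost 5 + 4 = 9.
No covering selection has total cost below 9.

9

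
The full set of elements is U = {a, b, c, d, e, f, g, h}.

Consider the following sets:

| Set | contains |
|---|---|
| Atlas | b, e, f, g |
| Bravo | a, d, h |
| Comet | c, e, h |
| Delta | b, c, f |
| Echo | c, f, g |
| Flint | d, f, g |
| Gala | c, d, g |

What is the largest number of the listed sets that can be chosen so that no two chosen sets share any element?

Comet, Flint are pairwise disjoint (Comet={c,e,h}; Flint={d,f,g}).
Every remaining set overlaps one of these, and no 3 of the listed sets are pairwise disjoint, so 2 is the maximum.

2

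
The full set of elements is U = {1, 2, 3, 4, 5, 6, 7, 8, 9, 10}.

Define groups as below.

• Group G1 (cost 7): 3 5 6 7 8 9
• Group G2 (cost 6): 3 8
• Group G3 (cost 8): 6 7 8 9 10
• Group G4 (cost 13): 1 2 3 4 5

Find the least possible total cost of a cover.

21

G3, G4 together cover every element (G3 ∪ G4 = {1, 2, 3, 4, 5, 6, 7, 8, 9, 10}); total cost 8 + 13 = 21.
The greedy pick G1, G4, G3 costs 28; no covering selection beats 21.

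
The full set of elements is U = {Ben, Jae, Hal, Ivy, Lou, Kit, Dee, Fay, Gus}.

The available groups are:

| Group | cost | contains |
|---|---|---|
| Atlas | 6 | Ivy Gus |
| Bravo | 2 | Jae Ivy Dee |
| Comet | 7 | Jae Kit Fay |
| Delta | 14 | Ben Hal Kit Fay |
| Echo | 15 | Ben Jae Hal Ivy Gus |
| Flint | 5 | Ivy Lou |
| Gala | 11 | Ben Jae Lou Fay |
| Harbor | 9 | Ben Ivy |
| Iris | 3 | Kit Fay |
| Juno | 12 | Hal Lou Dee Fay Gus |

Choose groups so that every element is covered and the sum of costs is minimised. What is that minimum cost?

25

Bravo, Echo, Flint, Iris together cover every element (Bravo ∪ Echo ∪ Flint ∪ Iris = {Ben, Jae, Hal, Ivy, Lou, Kit, Dee, Fay, Gus}); total cost 2 + 15 + 5 + 3 = 25.
The greedy pick Bravo, Iris, Juno, Harbor costs 26; no covering selection beats 25.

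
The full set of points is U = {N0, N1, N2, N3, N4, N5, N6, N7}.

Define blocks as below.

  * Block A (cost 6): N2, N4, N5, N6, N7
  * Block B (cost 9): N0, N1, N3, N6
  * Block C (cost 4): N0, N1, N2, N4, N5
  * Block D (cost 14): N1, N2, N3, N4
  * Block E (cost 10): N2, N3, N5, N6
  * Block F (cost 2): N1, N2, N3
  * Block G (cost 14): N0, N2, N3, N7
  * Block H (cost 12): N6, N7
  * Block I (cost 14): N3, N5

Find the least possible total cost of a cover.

A, C, F together cover every point (A ∪ C ∪ F = {N0, N1, N2, N3, N4, N5, N6, N7}); total cost 6 + 4 + 2 = 12.
No covering selection has total cost below 12.

12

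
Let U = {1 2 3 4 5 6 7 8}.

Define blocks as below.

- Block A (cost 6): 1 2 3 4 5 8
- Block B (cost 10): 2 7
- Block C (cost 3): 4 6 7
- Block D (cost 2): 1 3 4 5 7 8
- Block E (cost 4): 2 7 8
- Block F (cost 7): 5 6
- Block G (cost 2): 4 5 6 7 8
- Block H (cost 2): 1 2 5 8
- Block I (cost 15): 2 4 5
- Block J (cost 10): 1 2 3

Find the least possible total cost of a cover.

6

D, G, H together cover every item (D ∪ G ∪ H = {1, 2, 3, 4, 5, 6, 7, 8}); total cost 2 + 2 + 2 = 6.
No covering selection has total cost below 6.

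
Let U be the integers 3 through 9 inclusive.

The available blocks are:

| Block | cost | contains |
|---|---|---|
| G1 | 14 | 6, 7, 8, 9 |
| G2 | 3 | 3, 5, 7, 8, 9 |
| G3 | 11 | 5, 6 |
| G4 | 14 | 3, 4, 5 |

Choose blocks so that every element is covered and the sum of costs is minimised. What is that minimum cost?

28

G1, G4 together cover every element (G1 ∪ G4 = {3, 4, 5, 6, 7, 8, 9}); total cost 14 + 14 = 28.
No covering selection has total cost below 28.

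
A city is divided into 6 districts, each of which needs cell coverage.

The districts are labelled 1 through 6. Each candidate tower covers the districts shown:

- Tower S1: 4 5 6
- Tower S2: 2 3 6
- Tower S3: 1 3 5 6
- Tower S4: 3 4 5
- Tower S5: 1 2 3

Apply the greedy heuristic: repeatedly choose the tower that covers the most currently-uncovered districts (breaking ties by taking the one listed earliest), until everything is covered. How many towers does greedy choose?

3

Greedy: pick S3 (covers 4 new) → pick S1 (covers 1 new) → pick S2 (covers 1 new). Total picks: 3.
(The true minimum cover uses only 2 towers, so greedy is not optimal here.)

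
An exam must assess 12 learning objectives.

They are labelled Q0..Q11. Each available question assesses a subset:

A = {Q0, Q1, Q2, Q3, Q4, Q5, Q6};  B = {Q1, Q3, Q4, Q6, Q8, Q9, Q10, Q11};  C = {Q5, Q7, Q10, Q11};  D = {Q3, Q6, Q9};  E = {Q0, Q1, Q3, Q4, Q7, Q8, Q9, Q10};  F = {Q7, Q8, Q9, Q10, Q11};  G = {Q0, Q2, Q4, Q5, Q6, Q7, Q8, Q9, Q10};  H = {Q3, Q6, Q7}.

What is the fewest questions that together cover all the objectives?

Take {B, G}. Their union is {Q0, Q1, Q2, Q3, Q4, Q5, Q6, Q7, Q8, Q9, Q10, Q11}, which is all 12 objectives.
No single question has all 12 objectives (the largest, G, has 9), so 2 is optimal.

2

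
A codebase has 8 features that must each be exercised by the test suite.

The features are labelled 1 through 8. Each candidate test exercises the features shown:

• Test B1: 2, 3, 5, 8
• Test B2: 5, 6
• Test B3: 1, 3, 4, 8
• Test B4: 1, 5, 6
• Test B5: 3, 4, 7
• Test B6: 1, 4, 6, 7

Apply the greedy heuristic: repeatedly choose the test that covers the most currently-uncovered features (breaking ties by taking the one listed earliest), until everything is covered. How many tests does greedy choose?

Greedy: pick B1 (covers 4 new) → pick B6 (covers 4 new). Total picks: 2.

2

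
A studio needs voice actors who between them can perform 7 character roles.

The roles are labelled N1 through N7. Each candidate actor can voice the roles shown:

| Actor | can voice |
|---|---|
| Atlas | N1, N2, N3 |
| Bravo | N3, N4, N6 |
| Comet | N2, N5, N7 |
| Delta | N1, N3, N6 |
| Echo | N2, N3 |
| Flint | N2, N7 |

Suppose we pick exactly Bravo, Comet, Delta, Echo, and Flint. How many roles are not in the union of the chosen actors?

0

Union of Bravo, Comet, Delta, Echo, Flint = {N1, N2, N3, N4, N5, N6, N7} — that's every role, so 0 are uncovered.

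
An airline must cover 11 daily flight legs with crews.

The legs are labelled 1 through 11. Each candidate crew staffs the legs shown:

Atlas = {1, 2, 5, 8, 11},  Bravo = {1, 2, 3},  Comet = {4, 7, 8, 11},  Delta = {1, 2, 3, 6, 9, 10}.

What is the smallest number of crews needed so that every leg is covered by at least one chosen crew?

3

Take {Atlas, Comet, Delta}. Their union is {1, 2, 3, 4, 5, 6, 7, 8, 9, 10, 11}, which is all 11 legs.
Only Comet contains 4, so Comet is forced; the remaining 7 legs need at least 2 more crews (each remaining crew adds at most 6) — so at least 3 crews are needed, and 3 is optimal.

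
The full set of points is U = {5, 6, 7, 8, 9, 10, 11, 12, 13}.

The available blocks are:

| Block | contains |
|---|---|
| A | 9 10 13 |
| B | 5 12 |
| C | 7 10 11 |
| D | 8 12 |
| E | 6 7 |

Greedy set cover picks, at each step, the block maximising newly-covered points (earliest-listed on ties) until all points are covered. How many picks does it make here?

Greedy: pick A (covers 3 new) → pick B (covers 2 new) → pick C (covers 2 new) → pick D (covers 1 new) → pick E (covers 1 new). Total picks: 5.

5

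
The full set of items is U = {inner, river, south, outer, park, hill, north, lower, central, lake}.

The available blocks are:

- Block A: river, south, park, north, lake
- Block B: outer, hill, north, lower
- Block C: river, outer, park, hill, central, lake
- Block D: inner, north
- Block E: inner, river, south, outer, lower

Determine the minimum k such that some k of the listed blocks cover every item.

3

Take {B, C, E}. Their union is {inner, river, south, outer, park, hill, north, lower, central, lake}, which is all 10 items.
Only C contains central, so C is forced; the remaining 4 items need at least 2 more blocks (each remaining block adds at most 3) — so at least 3 blocks are needed, and 3 is optimal.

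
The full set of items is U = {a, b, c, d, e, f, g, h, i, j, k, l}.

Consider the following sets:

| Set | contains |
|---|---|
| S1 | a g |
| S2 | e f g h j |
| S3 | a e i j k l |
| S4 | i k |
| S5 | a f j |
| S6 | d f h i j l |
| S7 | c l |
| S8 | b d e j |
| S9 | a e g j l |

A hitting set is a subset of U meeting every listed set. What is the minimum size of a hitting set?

4

Take T = {a, c, j, k}. Each listed set contains at least one of these, so T is a hitting set of size 4.
The sets S1, S4, S7, S8 are pairwise disjoint, so any hitting set needs a separate item for each — at least 4. Hence 4 is optimal.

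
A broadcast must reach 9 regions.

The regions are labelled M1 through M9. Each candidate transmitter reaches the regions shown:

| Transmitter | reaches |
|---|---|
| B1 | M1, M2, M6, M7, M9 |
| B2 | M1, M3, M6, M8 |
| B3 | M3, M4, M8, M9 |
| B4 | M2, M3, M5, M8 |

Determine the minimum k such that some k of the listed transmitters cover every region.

3

Take {B1, B3, B4}. Their union is {M1, M2, M3, M4, M5, M6, M7, M8, M9}, which is all 9 regions.
Only B3 contains M4, so B3 is forced; the remaining 5 regions need at least 2 more transmitters (each remaining transmitter adds at most 4) — so at least 3 transmitters are needed, and 3 is optimal.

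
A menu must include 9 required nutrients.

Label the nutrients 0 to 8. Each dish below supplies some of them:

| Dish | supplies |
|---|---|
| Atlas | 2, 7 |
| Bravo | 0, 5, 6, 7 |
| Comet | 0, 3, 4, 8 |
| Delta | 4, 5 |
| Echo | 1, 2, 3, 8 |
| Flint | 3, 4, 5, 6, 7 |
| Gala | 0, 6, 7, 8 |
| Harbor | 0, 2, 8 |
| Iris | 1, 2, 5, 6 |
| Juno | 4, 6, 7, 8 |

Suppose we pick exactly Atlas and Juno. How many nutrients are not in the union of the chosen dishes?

Union of Atlas, Juno = {2, 4, 6, 7, 8}.
Not covered: 0, 1, 3, 5 — 4 nutrients.

4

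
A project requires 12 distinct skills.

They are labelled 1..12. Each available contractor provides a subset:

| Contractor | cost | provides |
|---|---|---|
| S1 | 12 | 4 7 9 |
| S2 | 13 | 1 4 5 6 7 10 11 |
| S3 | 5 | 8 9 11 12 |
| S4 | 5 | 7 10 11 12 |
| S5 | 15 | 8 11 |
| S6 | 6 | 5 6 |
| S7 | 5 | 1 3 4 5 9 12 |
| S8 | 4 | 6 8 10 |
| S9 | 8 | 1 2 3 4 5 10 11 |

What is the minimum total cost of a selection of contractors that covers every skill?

S3, S4, S8, S9 together cover every skill (S3 ∪ S4 ∪ S8 ∪ S9 = {1, 2, 3, 4, 5, 6, 7, 8, 9, 10, 11, 12}); total cost 5 + 5 + 4 + 8 = 22.
No covering selection has total cost below 22.

22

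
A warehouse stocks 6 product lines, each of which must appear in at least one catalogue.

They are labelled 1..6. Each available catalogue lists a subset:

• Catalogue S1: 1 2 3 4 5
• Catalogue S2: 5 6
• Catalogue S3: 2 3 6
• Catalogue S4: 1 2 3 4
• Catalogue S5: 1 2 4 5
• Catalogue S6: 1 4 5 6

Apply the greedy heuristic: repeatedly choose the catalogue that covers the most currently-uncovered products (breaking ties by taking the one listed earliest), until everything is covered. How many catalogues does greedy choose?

2

Greedy: pick S1 (covers 5 new) → pick S2 (covers 1 new). Total picks: 2.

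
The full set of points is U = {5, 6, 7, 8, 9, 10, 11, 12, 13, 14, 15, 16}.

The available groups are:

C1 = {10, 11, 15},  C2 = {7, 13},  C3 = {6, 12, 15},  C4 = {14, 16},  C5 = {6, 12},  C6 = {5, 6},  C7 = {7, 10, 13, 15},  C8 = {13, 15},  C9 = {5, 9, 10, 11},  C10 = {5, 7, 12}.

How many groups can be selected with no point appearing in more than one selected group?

C2, C3, C4, C9 are pairwise disjoint (C2={7,13}; C3={6,12,15}; C4={14,16}; C9={5,9,10,11}).
Every remaining group overlaps one of these, and no 5 of the listed groups are pairwise disjoint, so 4 is the maximum.

4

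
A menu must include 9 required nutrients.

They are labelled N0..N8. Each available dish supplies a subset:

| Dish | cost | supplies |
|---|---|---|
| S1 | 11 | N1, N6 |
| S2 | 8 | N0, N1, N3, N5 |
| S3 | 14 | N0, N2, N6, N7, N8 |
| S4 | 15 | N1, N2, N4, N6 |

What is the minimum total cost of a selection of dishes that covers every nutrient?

S2, S3, S4 together cover every nutrient (S2 ∪ S3 ∪ S4 = {N0, N1, N2, N3, N4, N5, N6, N7, N8}); total cost 8 + 14 + 15 = 37.
No covering selection has total cost below 37.

37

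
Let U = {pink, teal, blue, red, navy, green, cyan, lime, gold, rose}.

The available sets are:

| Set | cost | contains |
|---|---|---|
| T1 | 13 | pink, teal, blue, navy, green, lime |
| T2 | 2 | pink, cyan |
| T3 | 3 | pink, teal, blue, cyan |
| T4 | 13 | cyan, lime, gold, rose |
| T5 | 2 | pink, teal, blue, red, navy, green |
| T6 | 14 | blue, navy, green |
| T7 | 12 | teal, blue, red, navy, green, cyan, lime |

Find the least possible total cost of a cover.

15

T4, T5 together cover every element (T4 ∪ T5 = {pink, teal, blue, red, navy, green, cyan, lime, gold, rose}); total cost 13 + 2 = 15.
The greedy pick T5, T2, T4 costs 17; no covering selection beats 15.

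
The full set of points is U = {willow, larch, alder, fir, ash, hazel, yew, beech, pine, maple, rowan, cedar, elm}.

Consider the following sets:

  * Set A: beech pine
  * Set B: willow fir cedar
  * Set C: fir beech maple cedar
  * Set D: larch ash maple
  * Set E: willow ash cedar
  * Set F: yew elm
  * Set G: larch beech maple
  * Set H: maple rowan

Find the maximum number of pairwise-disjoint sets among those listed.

4

A, B, F, H are pairwise disjoint (A={beech,pine}; B={willow,fir,cedar}; F={yew,elm}; H={maple,rowan}).
Every remaining set overlaps one of these, and no 5 of the listed sets are pairwise disjoint, so 4 is the maximum.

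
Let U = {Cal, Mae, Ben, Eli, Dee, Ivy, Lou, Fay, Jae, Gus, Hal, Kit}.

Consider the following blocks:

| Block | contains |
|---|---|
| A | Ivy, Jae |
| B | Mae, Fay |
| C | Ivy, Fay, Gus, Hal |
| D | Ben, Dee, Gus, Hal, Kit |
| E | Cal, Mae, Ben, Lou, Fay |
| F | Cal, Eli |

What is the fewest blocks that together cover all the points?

4

A and D and E and F together: A ∪ D ∪ E ∪ F = {Cal, Mae, Ben, Eli, Dee, Ivy, Lou, Fay, Jae, Gus, Hal, Kit} — every point is covered.
No 3 of the 6 blocks cover everything (all 20 combinations miss at least one point), so 4 is optimal.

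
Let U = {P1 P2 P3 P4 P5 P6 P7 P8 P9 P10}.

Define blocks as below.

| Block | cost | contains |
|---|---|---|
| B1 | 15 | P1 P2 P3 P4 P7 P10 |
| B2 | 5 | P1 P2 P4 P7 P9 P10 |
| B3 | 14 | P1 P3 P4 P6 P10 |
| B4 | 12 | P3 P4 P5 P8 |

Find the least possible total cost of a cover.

B2, B3, B4 together cover every element (B2 ∪ B3 ∪ B4 = {P1, P2, P3, P4, P5, P6, P7, P8, P9, P10}); total cost 5 + 14 + 12 = 31.
No covering selection has total cost below 31.

31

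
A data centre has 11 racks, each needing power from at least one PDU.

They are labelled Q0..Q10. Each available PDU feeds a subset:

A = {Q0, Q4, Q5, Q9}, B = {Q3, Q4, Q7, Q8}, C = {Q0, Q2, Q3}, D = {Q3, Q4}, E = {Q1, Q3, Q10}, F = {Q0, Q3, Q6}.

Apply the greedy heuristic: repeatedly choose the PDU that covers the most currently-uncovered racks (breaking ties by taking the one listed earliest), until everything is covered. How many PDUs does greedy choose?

Greedy: pick A (covers 4 new) → pick B (covers 3 new) → pick E (covers 2 new) → pick C (covers 1 new) → pick F (covers 1 new). Total picks: 5.

5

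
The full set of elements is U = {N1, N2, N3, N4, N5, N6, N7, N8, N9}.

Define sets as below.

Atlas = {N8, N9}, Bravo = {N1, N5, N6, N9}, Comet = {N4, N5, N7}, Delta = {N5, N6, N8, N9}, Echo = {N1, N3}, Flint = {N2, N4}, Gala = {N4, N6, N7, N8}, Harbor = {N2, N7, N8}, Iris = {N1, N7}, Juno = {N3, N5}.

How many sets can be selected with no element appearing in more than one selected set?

4

Atlas, Flint, Iris, Juno are pairwise disjoint (Atlas={N8,N9}; Flint={N2,N4}; Iris={N1,N7}; Juno={N3,N5}).
Every remaining set overlaps one of these, and no 5 of the listed sets are pairwise disjoint, so 4 is the maximum.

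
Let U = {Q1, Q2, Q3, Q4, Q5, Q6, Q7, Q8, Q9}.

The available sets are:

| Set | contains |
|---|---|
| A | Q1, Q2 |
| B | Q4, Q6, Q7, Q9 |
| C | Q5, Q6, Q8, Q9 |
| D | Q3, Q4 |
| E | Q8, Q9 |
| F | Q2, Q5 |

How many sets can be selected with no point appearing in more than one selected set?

A, D, E are pairwise disjoint (A={Q1,Q2}; D={Q3,Q4}; E={Q8,Q9}).
Every remaining set overlaps one of these, and no 4 of the listed sets are pairwise disjoint, so 3 is the maximum.

3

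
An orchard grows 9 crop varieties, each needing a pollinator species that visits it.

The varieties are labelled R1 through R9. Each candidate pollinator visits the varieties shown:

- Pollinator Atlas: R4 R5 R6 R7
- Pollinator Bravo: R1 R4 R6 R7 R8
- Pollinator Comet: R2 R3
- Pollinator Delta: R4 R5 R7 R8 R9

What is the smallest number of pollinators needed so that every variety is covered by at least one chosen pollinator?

3

Bravo and Comet and Delta together: Bravo ∪ Comet ∪ Delta = {R1, R2, R3, R4, R5, R6, R7, R8, R9} — every variety is covered.
Only Bravo contains R1, so Bravo is forced; the remaining 4 varieties need at least 2 more pollinators (each remaining pollinator adds at most 2) — so at least 3 pollinators are needed, and 3 is optimal.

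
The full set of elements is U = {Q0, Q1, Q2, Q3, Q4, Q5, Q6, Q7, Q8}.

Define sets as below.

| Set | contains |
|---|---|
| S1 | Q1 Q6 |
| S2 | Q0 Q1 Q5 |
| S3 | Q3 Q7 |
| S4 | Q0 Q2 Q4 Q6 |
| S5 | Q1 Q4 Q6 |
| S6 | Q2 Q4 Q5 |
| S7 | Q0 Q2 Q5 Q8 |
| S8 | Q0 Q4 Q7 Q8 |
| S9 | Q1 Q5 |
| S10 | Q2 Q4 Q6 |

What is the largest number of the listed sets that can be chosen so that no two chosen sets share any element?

3

S1, S3, S7 are pairwise disjoint (S1={Q1,Q6}; S3={Q3,Q7}; S7={Q0,Q2,Q5,Q8}).
Every remaining set overlaps one of these, and no 4 of the listed sets are pairwise disjoint, so 3 is the maximum.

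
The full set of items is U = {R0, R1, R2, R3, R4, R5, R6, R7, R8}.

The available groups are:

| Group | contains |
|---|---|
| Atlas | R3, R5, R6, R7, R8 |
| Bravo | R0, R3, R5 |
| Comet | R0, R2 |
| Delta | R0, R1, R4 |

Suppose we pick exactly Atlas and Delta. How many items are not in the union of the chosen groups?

Union of Atlas, Delta = {R0, R1, R3, R4, R5, R6, R7, R8}.
Not covered: R2 — 1 item.

1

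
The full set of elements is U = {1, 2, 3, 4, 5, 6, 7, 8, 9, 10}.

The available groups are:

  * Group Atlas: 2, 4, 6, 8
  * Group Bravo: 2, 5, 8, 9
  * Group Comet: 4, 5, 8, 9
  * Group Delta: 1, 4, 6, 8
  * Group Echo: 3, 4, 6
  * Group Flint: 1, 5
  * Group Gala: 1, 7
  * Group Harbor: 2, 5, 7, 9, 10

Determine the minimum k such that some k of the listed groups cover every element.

3

Delta and Echo and Harbor together: Delta ∪ Echo ∪ Harbor = {1, 2, 3, 4, 5, 6, 7, 8, 9, 10} — every element is covered.
Only Echo contains 3, so Echo is forced; the remaining 7 elements need at least 2 more groups (each remaining group adds at most 5) — so at least 3 groups are needed, and 3 is optimal.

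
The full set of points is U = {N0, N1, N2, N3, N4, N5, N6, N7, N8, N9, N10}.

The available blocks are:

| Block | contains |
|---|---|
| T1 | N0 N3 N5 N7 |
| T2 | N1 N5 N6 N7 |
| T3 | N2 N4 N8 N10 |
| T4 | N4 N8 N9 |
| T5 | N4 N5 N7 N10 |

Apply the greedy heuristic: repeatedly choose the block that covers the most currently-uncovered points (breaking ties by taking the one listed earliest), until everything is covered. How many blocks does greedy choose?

Greedy: pick T1 (covers 4 new) → pick T3 (covers 4 new) → pick T2 (covers 2 new) → pick T4 (covers 1 new). Total picks: 4.

4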